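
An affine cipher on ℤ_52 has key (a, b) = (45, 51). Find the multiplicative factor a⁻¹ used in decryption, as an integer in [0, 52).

37

Run Euclid on (52, 45):
52 = 1*45 + 7
45 = 6*7 + 3
7 = 2*3 + 1
3 = 3*1 + 0
gcd = 1, so the inverse exists. Back-substitute:
1 = 7 − 2·3
1 = −2·45 + 13·7
1 = 13·52 − 15·45
Thus 45·(-15) ≡ 1 (mod 52); reducing, -15 mod 52 = 37.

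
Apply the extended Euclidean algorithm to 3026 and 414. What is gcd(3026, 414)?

Repeated division:
3026 = 7·414 + 128
414 = 3·128 + 30
128 = 4·30 + 8
30 = 3·8 + 6
8 = 1·6 + 2
6 = 3·2 + 0
gcd(3026, 414) = 2.
Back-substituting:
2 = 8 − 6
2 = −30 + 4·8
2 = 4·128 − 17·30
2 = −17·414 + 55·128
2 = 55·3026 − 402·414
So 2 = (55)·3026 + (-402)·414.

2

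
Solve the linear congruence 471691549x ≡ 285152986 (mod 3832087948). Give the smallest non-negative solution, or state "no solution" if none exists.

First find gcd(471691549, 3832087948):
3832087948 = 8×471691549 + 58555556
471691549 = 8×58555556 + 3247101
58555556 = 18×3247101 + 107738
3247101 = 30×107738 + 14961
107738 = 7×14961 + 3011
14961 = 4×3011 + 2917
3011 = 1×2917 + 94
2917 = 31×94 + 3
94 = 31×3 + 1
3 = 3×1 + 0
gcd = 1, so a unique solution mod 3832087948 exists.
Back-substitute for the Bézout coefficients:
1 = 94 − 31·3
1 = −31·2917 + 962·94
1 = 962·3011 − 993·2917
1 = −993·14961 + 4934·3011
1 = 4934·107738 − 35531·14961
1 = −35531·3247101 + 1070864·107738
1 = 1070864·58555556 − 19311083·3247101
1 = −19311083·471691549 + 155559528·58555556
1 = 155559528·3832087948 − 1263787307·471691549
So 471691549·(-1263787307) ≡ 1 (mod 3832087948), giving 471691549⁻¹ ≡ 2568300641.
x ≡ 471691549⁻¹·285152986 ≡ 2568300641·285152986 ≡ 3170880190 (mod 3832087948).

3170880190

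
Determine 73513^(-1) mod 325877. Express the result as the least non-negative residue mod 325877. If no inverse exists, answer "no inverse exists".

Run Euclid on (325877, 73513):
325877 = 4*73513 + 31825
73513 = 2*31825 + 9863
31825 = 3*9863 + 2236
9863 = 4*2236 + 919
2236 = 2*919 + 398
919 = 2*398 + 123
398 = 3*123 + 29
123 = 4*29 + 7
29 = 4*7 + 1
7 = 7*1 + 0
Since gcd(73513, 325877) = 1, back-substitute to write 1 as a combination:
1 = 29 − 4·7
1 = −4·123 + 17·29
1 = 17·398 − 55·123
1 = −55·919 + 127·398
1 = 127·2236 − 309·919
1 = −309·9863 + 1363·2236
1 = 1363·31825 − 4398·9863
1 = −4398·73513 + 10159·31825
1 = 10159·325877 − 45034·73513
Hence 73513⁻¹ ≡ -45034 ≡ 280843 (mod 325877).

280843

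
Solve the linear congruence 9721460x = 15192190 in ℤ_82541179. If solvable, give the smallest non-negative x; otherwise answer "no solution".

gcd(9721460, 82541179):
82541179 = 8*9721460 + 4769499
9721460 = 2*4769499 + 182462
4769499 = 26*182462 + 25487
182462 = 7*25487 + 4053
25487 = 6*4053 + 1169
4053 = 3*1169 + 546
1169 = 2*546 + 77
546 = 7*77 + 7
77 = 11*7 + 0
gcd = 7, but 7 ∤ 15192190, so the congruence has no solution.

no solution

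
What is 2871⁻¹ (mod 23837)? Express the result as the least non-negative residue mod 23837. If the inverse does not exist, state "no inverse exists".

Compute gcd(2871, 23837):
23837 = 8·2871 + 869
2871 = 3·869 + 264
869 = 3·264 + 77
264 = 3·77 + 33
77 = 2·33 + 11
33 = 3·11 + 0
The gcd is 11, not 1, hence no inverse exists.

no inverse exists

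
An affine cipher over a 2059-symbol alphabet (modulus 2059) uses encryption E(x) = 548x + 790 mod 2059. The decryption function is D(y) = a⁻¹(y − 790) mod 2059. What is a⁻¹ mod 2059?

Run Euclid on (2059, 548):
2059 = 3*548 + 415
548 = 1*415 + 133
415 = 3*133 + 16
133 = 8*16 + 5
16 = 3*5 + 1
5 = 5*1 + 0
Since gcd(548, 2059) = 1, back-substitute to write 1 as a combination:
1 = 16 − 3·5
1 = −3·133 + 25·16
1 = 25·415 − 78·133
1 = −78·548 + 103·415
1 = 103·2059 − 387·548
So 548·(-387) ≡ 1 (mod 2059), and -387 ≡ 1672 (mod 2059).

1672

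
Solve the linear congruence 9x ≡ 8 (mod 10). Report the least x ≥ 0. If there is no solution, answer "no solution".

First find gcd(9, 10):
10 = 1·9 + 1
9 = 9·1 + 0
gcd = 1, so a unique solution mod 10 exists.
Back-substitute for the Bézout coefficients:
1 = 10 − 9
So 9·(-1) ≡ 1 (mod 10), giving 9⁻¹ ≡ 9.
x ≡ 9⁻¹·8 ≡ 9·8 ≡ 2 (mod 10).

2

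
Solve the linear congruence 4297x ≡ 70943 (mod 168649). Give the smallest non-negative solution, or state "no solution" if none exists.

20661

First find gcd(4297, 168649):
168649 = 39*4297 + 1066
4297 = 4*1066 + 33
1066 = 32*33 + 10
33 = 3*10 + 3
10 = 3*3 + 1
3 = 3*1 + 0
gcd = 1, so a unique solution mod 168649 exists.
Back-substitute for the Bézout coefficients:
1 = 10 − 3·3
1 = −3·33 + 10·10
1 = 10·1066 − 323·33
1 = −323·4297 + 1302·1066
1 = 1302·168649 − 51101·4297
So 4297·(-51101) ≡ 1 (mod 168649), giving 4297⁻¹ ≡ 117548.
x ≡ 4297⁻¹·70943 ≡ 117548·70943 ≡ 20661 (mod 168649).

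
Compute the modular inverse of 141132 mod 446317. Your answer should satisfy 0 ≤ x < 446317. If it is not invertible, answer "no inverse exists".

345939

gcd(446317, 141132) by repeated division:
446317 = 3·141132 + 22921
141132 = 6·22921 + 3606
22921 = 6·3606 + 1285
3606 = 2·1285 + 1036
1285 = 1·1036 + 249
1036 = 4·249 + 40
249 = 6·40 + 9
40 = 4·9 + 4
9 = 2·4 + 1
4 = 4·1 + 0
The gcd is 1. Working backward:
1 = 9 − 2·4
1 = −2·40 + 9·9
1 = 9·249 − 56·40
1 = −56·1036 + 233·249
1 = 233·1285 − 289·1036
1 = −289·3606 + 811·1285
1 = 811·22921 − 5155·3606
1 = −5155·141132 + 31741·22921
1 = 31741·446317 − 100378·141132
Hence 141132⁻¹ ≡ -100378 ≡ 345939 (mod 446317).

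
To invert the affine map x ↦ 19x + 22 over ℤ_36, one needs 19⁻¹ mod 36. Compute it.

Extended Euclidean algorithm:
36 = 1*19 + 17
19 = 1*17 + 2
17 = 8*2 + 1
2 = 2*1 + 0
The gcd is 1. Working backward:
1 = 17 − 8·2
1 = −8·19 + 9·17
1 = 9·36 − 17·19
So 19·(-17) ≡ 1 (mod 36), and -17 ≡ 19 (mod 36).

19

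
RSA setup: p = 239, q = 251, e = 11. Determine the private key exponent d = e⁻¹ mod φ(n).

54091

φ(n) = (p−1)(q−1) = 238·250 = 59500.
Need d with 11·d ≡ 1 (mod 59500). Apply the extended Euclidean algorithm:
59500 = 5409*11 + 1
11 = 11*1 + 0
Back-substitute:
1 = 59500 − 5409·11
So 11·(-5409) ≡ 1 (mod 59500), hence d ≡ -5409 ≡ 54091 (mod 59500).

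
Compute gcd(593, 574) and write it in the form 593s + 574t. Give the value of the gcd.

Apply Euclid's algorithm to 593 and 574:
593 = 1×574 + 19
574 = 30×19 + 4
19 = 4×4 + 3
4 = 1×3 + 1
3 = 3×1 + 0
gcd(593, 574) = 1.
Back-substituting:
1 = 4 − 3
1 = −19 + 5·4
1 = 5·574 − 151·19
1 = −151·593 + 156·574
So 1 = (-151)·593 + (156)·574.

1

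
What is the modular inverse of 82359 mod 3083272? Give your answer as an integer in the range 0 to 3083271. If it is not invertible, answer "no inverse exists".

Extended Euclidean algorithm:
3083272 = 37*82359 + 35989
82359 = 2*35989 + 10381
35989 = 3*10381 + 4846
10381 = 2*4846 + 689
4846 = 7*689 + 23
689 = 29*23 + 22
23 = 1*22 + 1
22 = 22*1 + 0
Since gcd(82359, 3083272) = 1, back-substitute to write 1 as a combination:
1 = 23 − 22
1 = −689 + 30·23
1 = 30·4846 − 211·689
1 = −211·10381 + 452·4846
1 = 452·35989 − 1567·10381
1 = −1567·82359 + 3586·35989
1 = 3586·3083272 − 134249·82359
So 82359·(-134249) ≡ 1 (mod 3083272), and -134249 ≡ 2949023 (mod 3083272).

2949023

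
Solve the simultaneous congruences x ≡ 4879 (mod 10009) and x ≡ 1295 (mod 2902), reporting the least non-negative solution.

14377803

Write x = 4879 + 10009·k. Then 10009·k ≡ 1295 − 4879 ≡ 2220 (mod 2902).
Need 10009⁻¹ mod 2902. Extended Euclid on (2902, 1303):
2902 = 2×1303 + 296
1303 = 4×296 + 119
296 = 2×119 + 58
119 = 2×58 + 3
58 = 19×3 + 1
3 = 3×1 + 0
Back-substitute:
1 = 58 − 19·3
1 = −19·119 + 39·58
1 = 39·296 − 97·119
1 = −97·1303 + 427·296
1 = 427·2902 − 951·1303
10009⁻¹ ≡ 1951 (mod 2902), so k ≡ 1951·2220 ≡ 1436 (mod 2902).
x = 4879 + 10009·1436 = 14377803.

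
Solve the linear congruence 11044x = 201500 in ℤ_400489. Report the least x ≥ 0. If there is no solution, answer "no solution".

First find gcd(11044, 400489):
400489 = 36×11044 + 2905
11044 = 3×2905 + 2329
2905 = 1×2329 + 576
2329 = 4×576 + 25
576 = 23×25 + 1
25 = 25×1 + 0
gcd = 1, so a unique solution mod 400489 exists.
Back-substitute for the Bézout coefficients:
1 = 576 − 23·25
1 = −23·2329 + 93·576
1 = 93·2905 − 116·2329
1 = −116·11044 + 441·2905
1 = 441·400489 − 15992·11044
So 11044·(-15992) ≡ 1 (mod 400489), giving 11044⁻¹ ≡ 384497.
x ≡ 11044⁻¹·201500 ≡ 384497·201500 ≡ 346983 (mod 400489).

346983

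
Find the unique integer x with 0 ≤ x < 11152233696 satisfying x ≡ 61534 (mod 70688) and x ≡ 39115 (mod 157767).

Write x = 61534 + 70688·k. Then 70688·k ≡ 39115 − 61534 ≡ 135348 (mod 157767).
Need 70688⁻¹ mod 157767. Extended Euclid on (157767, 70688):
157767 = 2×70688 + 16391
70688 = 4×16391 + 5124
16391 = 3×5124 + 1019
5124 = 5×1019 + 29
1019 = 35×29 + 4
29 = 7×4 + 1
4 = 4×1 + 0
Back-substitute:
1 = 29 − 7·4
1 = −7·1019 + 246·29
1 = 246·5124 − 1237·1019
1 = −1237·16391 + 3957·5124
1 = 3957·70688 − 17065·16391
1 = −17065·157767 + 38087·70688
70688⁻¹ ≡ 38087 (mod 157767), so k ≡ 38087·135348 ≡ 120318 (mod 157767).
x = 61534 + 70688·120318 = 8505100318.

8505100318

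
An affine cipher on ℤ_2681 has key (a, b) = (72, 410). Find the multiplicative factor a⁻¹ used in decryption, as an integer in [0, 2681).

2048

Apply the Euclidean algorithm to 2681 and 72:
2681 = 37×72 + 17
72 = 4×17 + 4
17 = 4×4 + 1
4 = 4×1 + 0
gcd = 1, so the inverse exists. Back-substitute:
1 = 17 − 4·4
1 = −4·72 + 17·17
1 = 17·2681 − 633·72
Thus 72·(-633) ≡ 1 (mod 2681); reducing, -633 mod 2681 = 2048.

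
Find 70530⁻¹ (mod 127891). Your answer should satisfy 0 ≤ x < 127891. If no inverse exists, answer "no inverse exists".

29591

Apply the Euclidean algorithm to 127891 and 70530:
127891 = 1×70530 + 57361
70530 = 1×57361 + 13169
57361 = 4×13169 + 4685
13169 = 2×4685 + 3799
4685 = 1×3799 + 886
3799 = 4×886 + 255
886 = 3×255 + 121
255 = 2×121 + 13
121 = 9×13 + 4
13 = 3×4 + 1
4 = 4×1 + 0
gcd = 1, so the inverse exists. Back-substitute:
1 = 13 − 3·4
1 = −3·121 + 28·13
1 = 28·255 − 59·121
1 = −59·886 + 205·255
1 = 205·3799 − 879·886
1 = −879·4685 + 1084·3799
1 = 1084·13169 − 3047·4685
1 = −3047·57361 + 13272·13169
1 = 13272·70530 − 16319·57361
1 = −16319·127891 + 29591·70530
So 70530·29591 ≡ 1 (mod 127891).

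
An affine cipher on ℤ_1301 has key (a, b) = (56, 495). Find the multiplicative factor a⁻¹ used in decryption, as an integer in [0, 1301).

999

gcd(1301, 56) by repeated division:
1301 = 23*56 + 13
56 = 4*13 + 4
13 = 3*4 + 1
4 = 4*1 + 0
The gcd is 1. Working backward:
1 = 13 − 3·4
1 = −3·56 + 13·13
1 = 13·1301 − 302·56
Thus 56·(-302) ≡ 1 (mod 1301); reducing, -302 mod 1301 = 999.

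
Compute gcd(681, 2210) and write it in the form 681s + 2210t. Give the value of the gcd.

1

Apply Euclid's algorithm to 2210 and 681:
2210 = 3*681 + 167
681 = 4*167 + 13
167 = 12*13 + 11
13 = 1*11 + 2
11 = 5*2 + 1
2 = 2*1 + 0
gcd(681, 2210) = 1.
Back-substituting:
1 = 11 − 5·2
1 = −5·13 + 6·11
1 = 6·167 − 77·13
1 = −77·681 + 314·167
1 = 314·2210 − 1019·681
So 1 = (314)·2210 + (-1019)·681.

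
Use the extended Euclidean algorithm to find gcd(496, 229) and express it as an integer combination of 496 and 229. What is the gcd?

Euclidean algorithm:
496 = 2·229 + 38
229 = 6·38 + 1
38 = 38·1 + 0
gcd(496, 229) = 1.
Back-substituting:
1 = 229 − 6·38
1 = −6·496 + 13·229
So 1 = (-6)·496 + (13)·229.

1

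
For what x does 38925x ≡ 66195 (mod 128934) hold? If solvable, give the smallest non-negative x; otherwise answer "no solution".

13069

First find gcd(38925, 128934):
128934 = 3·38925 + 12159
38925 = 3·12159 + 2448
12159 = 4·2448 + 2367
2448 = 1·2367 + 81
2367 = 29·81 + 18
81 = 4·18 + 9
18 = 2·9 + 0
gcd = 9 and 9 | 66195, so solutions exist. Divide through by 9: 4325x ≡ 7355 (mod 14326).
Now find 4325⁻¹ mod 14326:
14326 = 3*4325 + 1351
4325 = 3*1351 + 272
1351 = 4*272 + 263
272 = 1*263 + 9
263 = 29*9 + 2
9 = 4*2 + 1
2 = 2*1 + 0
Back-substitute:
1 = 9 − 4·2
1 = −4·263 + 117·9
1 = 117·272 − 121·263
1 = −121·1351 + 601·272
1 = 601·4325 − 1924·1351
1 = −1924·14326 + 6373·4325
So 4325⁻¹ ≡ 6373 (mod 14326).
Then x ≡ 6373·7355 ≡ 13069 (mod 14326); the smallest non-negative solution is x = 13069.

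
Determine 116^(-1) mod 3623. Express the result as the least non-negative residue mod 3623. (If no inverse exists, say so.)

gcd(3623, 116) by repeated division:
3623 = 31×116 + 27
116 = 4×27 + 8
27 = 3×8 + 3
8 = 2×3 + 2
3 = 1×2 + 1
2 = 2×1 + 0
gcd = 1, so the inverse exists. Back-substitute:
1 = 3 − 2
1 = −8 + 3·3
1 = 3·27 − 10·8
1 = −10·116 + 43·27
1 = 43·3623 − 1343·116
So 116·(-1343) ≡ 1 (mod 3623), and -1343 ≡ 2280 (mod 3623).

2280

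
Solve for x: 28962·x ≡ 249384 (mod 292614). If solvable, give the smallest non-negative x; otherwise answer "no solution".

First find gcd(28962, 292614):
292614 = 10×28962 + 2994
28962 = 9×2994 + 2016
2994 = 1×2016 + 978
2016 = 2×978 + 60
978 = 16×60 + 18
60 = 3×18 + 6
18 = 3×6 + 0
gcd = 6 and 6 | 249384, so solutions exist. Divide through by 6: 4827x ≡ 41564 (mod 48769).
Now find 4827⁻¹ mod 48769:
48769 = 10*4827 + 499
4827 = 9*499 + 336
499 = 1*336 + 163
336 = 2*163 + 10
163 = 16*10 + 3
10 = 3*3 + 1
3 = 3*1 + 0
Back-substitute:
1 = 10 − 3·3
1 = −3·163 + 49·10
1 = 49·336 − 101·163
1 = −101·499 + 150·336
1 = 150·4827 − 1451·499
1 = −1451·48769 + 14660·4827
So 4827⁻¹ ≡ 14660 (mod 48769).
Then x ≡ 14660·41564 ≡ 8354 (mod 48769); the smallest non-negative solution is x = 8354.

8354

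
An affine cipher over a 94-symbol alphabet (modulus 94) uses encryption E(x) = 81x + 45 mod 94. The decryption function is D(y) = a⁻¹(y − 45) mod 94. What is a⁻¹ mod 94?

65

Apply the Euclidean algorithm to 94 and 81:
94 = 1·81 + 13
81 = 6·13 + 3
13 = 4·3 + 1
3 = 3·1 + 0
Since gcd(81, 94) = 1, back-substitute to write 1 as a combination:
1 = 13 − 4·3
1 = −4·81 + 25·13
1 = 25·94 − 29·81
Thus 81·(-29) ≡ 1 (mod 94); reducing, -29 mod 94 = 65.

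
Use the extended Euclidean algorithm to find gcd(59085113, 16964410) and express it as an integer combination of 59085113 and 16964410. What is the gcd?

1

Apply Euclid's algorithm to 59085113 and 16964410:
59085113 = 3*16964410 + 8191883
16964410 = 2*8191883 + 580644
8191883 = 14*580644 + 62867
580644 = 9*62867 + 14841
62867 = 4*14841 + 3503
14841 = 4*3503 + 829
3503 = 4*829 + 187
829 = 4*187 + 81
187 = 2*81 + 25
81 = 3*25 + 6
25 = 4*6 + 1
6 = 6*1 + 0
gcd(59085113, 16964410) = 1.
Back-substituting:
1 = 25 − 4·6
1 = −4·81 + 13·25
1 = 13·187 − 30·81
1 = −30·829 + 133·187
1 = 133·3503 − 562·829
1 = −562·14841 + 2381·3503
1 = 2381·62867 − 10086·14841
1 = −10086·580644 + 93155·62867
1 = 93155·8191883 − 1314256·580644
1 = −1314256·16964410 + 2721667·8191883
1 = 2721667·59085113 − 9479257·16964410
So 1 = (2721667)·59085113 + (-9479257)·16964410.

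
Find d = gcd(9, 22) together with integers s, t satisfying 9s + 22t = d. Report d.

Repeated division:
22 = 2*9 + 4
9 = 2*4 + 1
4 = 4*1 + 0
gcd(9, 22) = 1.
Express as a combination:
1 = 9 − 2·4
1 = −2·22 + 5·9
So 1 = (-2)·22 + (5)·9.

1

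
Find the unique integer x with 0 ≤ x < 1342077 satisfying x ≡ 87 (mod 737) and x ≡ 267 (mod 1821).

827001

Write x = 87 + 737·k. Then 737·k ≡ 267 − 87 ≡ 180 (mod 1821).
Need 737⁻¹ mod 1821. Extended Euclid on (1821, 737):
1821 = 2×737 + 347
737 = 2×347 + 43
347 = 8×43 + 3
43 = 14×3 + 1
3 = 3×1 + 0
Back-substitute:
1 = 43 − 14·3
1 = −14·347 + 113·43
1 = 113·737 − 240·347
1 = −240·1821 + 593·737
737⁻¹ ≡ 593 (mod 1821), so k ≡ 593·180 ≡ 1122 (mod 1821).
x = 87 + 737·1122 = 827001.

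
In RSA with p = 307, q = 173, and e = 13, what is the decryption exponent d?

φ(n) = (p−1)(q−1) = 306·172 = 52632.
Need d with 13·d ≡ 1 (mod 52632). Apply the extended Euclidean algorithm:
52632 = 4048*13 + 8
13 = 1*8 + 5
8 = 1*5 + 3
5 = 1*3 + 2
3 = 1*2 + 1
2 = 2*1 + 0
Back-substitute:
1 = 3 − 2
1 = −5 + 2·3
1 = 2·8 − 3·5
1 = −3·13 + 5·8
1 = 5·52632 − 20243·13
So 13·(-20243) ≡ 1 (mod 52632), hence d ≡ -20243 ≡ 32389 (mod 52632).

32389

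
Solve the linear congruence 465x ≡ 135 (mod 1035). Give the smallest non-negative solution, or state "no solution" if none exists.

27

First find gcd(465, 1035):
1035 = 2*465 + 105
465 = 4*105 + 45
105 = 2*45 + 15
45 = 3*15 + 0
gcd = 15 and 15 | 135, so solutions exist. Divide through by 15: 31x ≡ 9 (mod 69).
Now find 31⁻¹ mod 69:
69 = 2*31 + 7
31 = 4*7 + 3
7 = 2*3 + 1
3 = 3*1 + 0
Back-substitute:
1 = 7 − 2·3
1 = −2·31 + 9·7
1 = 9·69 − 20·31
So 31·(-20) ≡ 1 (mod 69), i.e. 31⁻¹ ≡ 49.
Then x ≡ 49·9 ≡ 27 (mod 69); the smallest non-negative solution is x = 27.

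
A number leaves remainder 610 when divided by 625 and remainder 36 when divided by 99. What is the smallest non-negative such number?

Write x = 610 + 625·k. Then 625·k ≡ 36 − 610 ≡ 20 (mod 99).
Need 625⁻¹ mod 99. Extended Euclid on (99, 31):
99 = 3*31 + 6
31 = 5*6 + 1
6 = 6*1 + 0
Back-substitute:
1 = 31 − 5·6
1 = −5·99 + 16·31
625⁻¹ ≡ 16 (mod 99), so k ≡ 16·20 ≡ 23 (mod 99).
x = 610 + 625·23 = 14985.

14985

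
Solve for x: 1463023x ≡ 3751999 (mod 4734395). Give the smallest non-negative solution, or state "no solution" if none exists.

First find gcd(1463023, 4734395):
4734395 = 3×1463023 + 345326
1463023 = 4×345326 + 81719
345326 = 4×81719 + 18450
81719 = 4×18450 + 7919
18450 = 2×7919 + 2612
7919 = 3×2612 + 83
2612 = 31×83 + 39
83 = 2×39 + 5
39 = 7×5 + 4
5 = 1×4 + 1
4 = 4×1 + 0
gcd = 1, so a unique solution mod 4734395 exists.
Back-substitute for the Bézout coefficients:
1 = 5 − 4
1 = −39 + 8·5
1 = 8·83 − 17·39
1 = −17·2612 + 535·83
1 = 535·7919 − 1622·2612
1 = −1622·18450 + 3779·7919
1 = 3779·81719 − 16738·18450
1 = −16738·345326 + 70731·81719
1 = 70731·1463023 − 299662·345326
1 = −299662·4734395 + 969717·1463023
So 1463023·(969717) ≡ 1 (mod 4734395), giving 1463023⁻¹ ≡ 969717.
x ≡ 1463023⁻¹·3751999 ≡ 969717·3751999 ≡ 4125573 (mod 4734395).

4125573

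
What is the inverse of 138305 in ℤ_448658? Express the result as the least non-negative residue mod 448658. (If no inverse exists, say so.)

Run Euclid on (448658, 138305):
448658 = 3·138305 + 33743
138305 = 4·33743 + 3333
33743 = 10·3333 + 413
3333 = 8·413 + 29
413 = 14·29 + 7
29 = 4·7 + 1
7 = 7·1 + 0
gcd = 1, so the inverse exists. Back-substitute:
1 = 29 − 4·7
1 = −4·413 + 57·29
1 = 57·3333 − 460·413
1 = −460·33743 + 4657·3333
1 = 4657·138305 − 19088·33743
1 = −19088·448658 + 61921·138305
So 138305·61921 ≡ 1 (mod 448658).

61921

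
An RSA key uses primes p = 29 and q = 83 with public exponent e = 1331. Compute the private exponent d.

2227

φ(n) = (p−1)(q−1) = 28·82 = 2296.
Need d with 1331·d ≡ 1 (mod 2296). Apply the extended Euclidean algorithm:
2296 = 1·1331 + 965
1331 = 1·965 + 366
965 = 2·366 + 233
366 = 1·233 + 133
233 = 1·133 + 100
133 = 1·100 + 33
100 = 3·33 + 1
33 = 33·1 + 0
Back-substitute:
1 = 100 − 3·33
1 = −3·133 + 4·100
1 = 4·233 − 7·133
1 = −7·366 + 11·233
1 = 11·965 − 29·366
1 = −29·1331 + 40·965
1 = 40·2296 − 69·1331
So 1331·(-69) ≡ 1 (mod 2296), hence d ≡ -69 ≡ 2227 (mod 2296).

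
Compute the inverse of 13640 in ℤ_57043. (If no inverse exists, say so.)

Apply the Euclidean algorithm to 57043 and 13640:
57043 = 4*13640 + 2483
13640 = 5*2483 + 1225
2483 = 2*1225 + 33
1225 = 37*33 + 4
33 = 8*4 + 1
4 = 4*1 + 0
The gcd is 1. Working backward:
1 = 33 − 8·4
1 = −8·1225 + 297·33
1 = 297·2483 − 602·1225
1 = −602·13640 + 3307·2483
1 = 3307·57043 − 13830·13640
Thus 13640·(-13830) ≡ 1 (mod 57043); reducing, -13830 mod 57043 = 43213.

43213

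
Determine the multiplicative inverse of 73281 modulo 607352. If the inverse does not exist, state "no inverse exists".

99489

Extended Euclidean algorithm:
607352 = 8*73281 + 21104
73281 = 3*21104 + 9969
21104 = 2*9969 + 1166
9969 = 8*1166 + 641
1166 = 1*641 + 525
641 = 1*525 + 116
525 = 4*116 + 61
116 = 1*61 + 55
61 = 1*55 + 6
55 = 9*6 + 1
6 = 6*1 + 0
gcd = 1, so the inverse exists. Back-substitute:
1 = 55 − 9·6
1 = −9·61 + 10·55
1 = 10·116 − 19·61
1 = −19·525 + 86·116
1 = 86·641 − 105·525
1 = −105·1166 + 191·641
1 = 191·9969 − 1633·1166
1 = −1633·21104 + 3457·9969
1 = 3457·73281 − 12004·21104
1 = −12004·607352 + 99489·73281
So 73281·99489 ≡ 1 (mod 607352).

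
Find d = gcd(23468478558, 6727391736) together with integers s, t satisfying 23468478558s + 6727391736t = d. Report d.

Euclidean algorithm:
23468478558 = 3×6727391736 + 3286303350
6727391736 = 2×3286303350 + 154785036
3286303350 = 21×154785036 + 35817594
154785036 = 4×35817594 + 11514660
35817594 = 3×11514660 + 1273614
11514660 = 9×1273614 + 52134
1273614 = 24×52134 + 22398
52134 = 2×22398 + 7338
22398 = 3×7338 + 384
7338 = 19×384 + 42
384 = 9×42 + 6
42 = 7×6 + 0
gcd(23468478558, 6727391736) = 6.
Back-substituting:
6 = 384 − 9·42
6 = −9·7338 + 172·384
6 = 172·22398 − 525·7338
6 = −525·52134 + 1222·22398
6 = 1222·1273614 − 29853·52134
6 = −29853·11514660 + 269899·1273614
6 = 269899·35817594 − 839550·11514660
6 = −839550·154785036 + 3628099·35817594
6 = 3628099·3286303350 − 77029629·154785036
6 = −77029629·6727391736 + 157687357·3286303350
6 = 157687357·23468478558 − 550091700·6727391736
So 6 = (157687357)·23468478558 + (-550091700)·6727391736.

6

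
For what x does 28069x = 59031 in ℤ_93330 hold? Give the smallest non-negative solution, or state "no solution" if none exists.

First find gcd(28069, 93330):
93330 = 3*28069 + 9123
28069 = 3*9123 + 700
9123 = 13*700 + 23
700 = 30*23 + 10
23 = 2*10 + 3
10 = 3*3 + 1
3 = 3*1 + 0
gcd = 1, so a unique solution mod 93330 exists.
Back-substitute for the Bézout coefficients:
1 = 10 − 3·3
1 = −3·23 + 7·10
1 = 7·700 − 213·23
1 = −213·9123 + 2776·700
1 = 2776·28069 − 8541·9123
1 = −8541·93330 + 28399·28069
So 28069·(28399) ≡ 1 (mod 93330), giving 28069⁻¹ ≡ 28399.
x ≡ 28069⁻¹·59031 ≡ 28399·59031 ≡ 27909 (mod 93330).

27909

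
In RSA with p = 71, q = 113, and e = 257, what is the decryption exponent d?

2593

φ(n) = (p−1)(q−1) = 70·112 = 7840.
Need d with 257·d ≡ 1 (mod 7840). Apply the extended Euclidean algorithm:
7840 = 30·257 + 130
257 = 1·130 + 127
130 = 1·127 + 3
127 = 42·3 + 1
3 = 3·1 + 0
Back-substitute:
1 = 127 − 42·3
1 = −42·130 + 43·127
1 = 43·257 − 85·130
1 = −85·7840 + 2593·257
So 257·2593 ≡ 1 (mod 7840), hence d = 2593.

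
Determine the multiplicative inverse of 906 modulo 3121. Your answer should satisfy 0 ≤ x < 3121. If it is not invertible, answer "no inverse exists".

gcd(3121, 906) by repeated division:
3121 = 3*906 + 403
906 = 2*403 + 100
403 = 4*100 + 3
100 = 33*3 + 1
3 = 3*1 + 0
gcd = 1, so the inverse exists. Back-substitute:
1 = 100 − 33·3
1 = −33·403 + 133·100
1 = 133·906 − 299·403
1 = −299·3121 + 1030·906
So 906·1030 ≡ 1 (mod 3121).

1030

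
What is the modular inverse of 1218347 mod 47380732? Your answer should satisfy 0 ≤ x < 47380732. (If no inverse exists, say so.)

42576263

Run Euclid on (47380732, 1218347):
47380732 = 38·1218347 + 1083546
1218347 = 1·1083546 + 134801
1083546 = 8·134801 + 5138
134801 = 26·5138 + 1213
5138 = 4·1213 + 286
1213 = 4·286 + 69
286 = 4·69 + 10
69 = 6·10 + 9
10 = 1·9 + 1
9 = 9·1 + 0
gcd = 1, so the inverse exists. Back-substitute:
1 = 10 − 9
1 = −69 + 7·10
1 = 7·286 − 29·69
1 = −29·1213 + 123·286
1 = 123·5138 − 521·1213
1 = −521·134801 + 13669·5138
1 = 13669·1083546 − 109873·134801
1 = −109873·1218347 + 123542·1083546
1 = 123542·47380732 − 4804469·1218347
So 1218347·(-4804469) ≡ 1 (mod 47380732), and -4804469 ≡ 42576263 (mod 47380732).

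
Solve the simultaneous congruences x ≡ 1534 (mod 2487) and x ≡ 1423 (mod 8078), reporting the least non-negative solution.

Write x = 1534 + 2487·k. Then 2487·k ≡ 1423 − 1534 ≡ 7967 (mod 8078).
Need 2487⁻¹ mod 8078. Extended Euclid on (8078, 2487):
8078 = 3×2487 + 617
2487 = 4×617 + 19
617 = 32×19 + 9
19 = 2×9 + 1
9 = 9×1 + 0
Back-substitute:
1 = 19 − 2·9
1 = −2·617 + 65·19
1 = 65·2487 − 262·617
1 = −262·8078 + 851·2487
2487⁻¹ ≡ 851 (mod 8078), so k ≡ 851·7967 ≡ 2475 (mod 8078).
x = 1534 + 2487·2475 = 6156859.

6156859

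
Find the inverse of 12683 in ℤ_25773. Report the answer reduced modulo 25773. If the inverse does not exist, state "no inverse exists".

Euclidean algorithm on 25773, 12683:
25773 = 2·12683 + 407
12683 = 31·407 + 66
407 = 6·66 + 11
66 = 6·11 + 0
gcd(12683, 25773) = 11 ≠ 1, so 12683 has no multiplicative inverse modulo 25773.

no inverse exists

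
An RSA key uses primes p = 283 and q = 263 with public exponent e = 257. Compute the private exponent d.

10637

φ(n) = (p−1)(q−1) = 282·262 = 73884.
Need d with 257·d ≡ 1 (mod 73884). Apply the extended Euclidean algorithm:
73884 = 287×257 + 125
257 = 2×125 + 7
125 = 17×7 + 6
7 = 1×6 + 1
6 = 6×1 + 0
Back-substitute:
1 = 7 − 6
1 = −125 + 18·7
1 = 18·257 − 37·125
1 = −37·73884 + 10637·257
So 257·10637 ≡ 1 (mod 73884), hence d = 10637.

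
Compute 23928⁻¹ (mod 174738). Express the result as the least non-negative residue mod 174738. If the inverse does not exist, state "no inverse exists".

Compute gcd(23928, 174738):
174738 = 7*23928 + 7242
23928 = 3*7242 + 2202
7242 = 3*2202 + 636
2202 = 3*636 + 294
636 = 2*294 + 48
294 = 6*48 + 6
48 = 8*6 + 0
The gcd is 6, not 1, hence no inverse exists.

no inverse exists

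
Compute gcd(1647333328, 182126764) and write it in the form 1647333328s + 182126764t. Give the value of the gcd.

4

Apply Euclid's algorithm to 1647333328 and 182126764:
1647333328 = 9×182126764 + 8192452
182126764 = 22×8192452 + 1892820
8192452 = 4×1892820 + 621172
1892820 = 3×621172 + 29304
621172 = 21×29304 + 5788
29304 = 5×5788 + 364
5788 = 15×364 + 328
364 = 1×328 + 36
328 = 9×36 + 4
36 = 9×4 + 0
gcd(1647333328, 182126764) = 4.
Express as a combination:
4 = 328 − 9·36
4 = −9·364 + 10·328
4 = 10·5788 − 159·364
4 = −159·29304 + 805·5788
4 = 805·621172 − 17064·29304
4 = −17064·1892820 + 51997·621172
4 = 51997·8192452 − 225052·1892820
4 = −225052·182126764 + 5003141·8192452
4 = 5003141·1647333328 − 45253321·182126764
So 4 = (5003141)·1647333328 + (-45253321)·182126764.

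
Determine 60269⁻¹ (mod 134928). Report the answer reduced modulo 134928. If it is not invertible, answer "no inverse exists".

5429

Run Euclid on (134928, 60269):
134928 = 2·60269 + 14390
60269 = 4·14390 + 2709
14390 = 5·2709 + 845
2709 = 3·845 + 174
845 = 4·174 + 149
174 = 1·149 + 25
149 = 5·25 + 24
25 = 1·24 + 1
24 = 24·1 + 0
gcd = 1, so the inverse exists. Back-substitute:
1 = 25 − 24
1 = −149 + 6·25
1 = 6·174 − 7·149
1 = −7·845 + 34·174
1 = 34·2709 − 109·845
1 = −109·14390 + 579·2709
1 = 579·60269 − 2425·14390
1 = −2425·134928 + 5429·60269
So 60269·5429 ≡ 1 (mod 134928).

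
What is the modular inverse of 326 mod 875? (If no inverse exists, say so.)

51

Extended Euclidean algorithm:
875 = 2·326 + 223
326 = 1·223 + 103
223 = 2·103 + 17
103 = 6·17 + 1
17 = 17·1 + 0
The gcd is 1. Working backward:
1 = 103 − 6·17
1 = −6·223 + 13·103
1 = 13·326 − 19·223
1 = −19·875 + 51·326
So 326·51 ≡ 1 (mod 875).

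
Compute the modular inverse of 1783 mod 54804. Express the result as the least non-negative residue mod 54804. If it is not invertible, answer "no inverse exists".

13555

Apply the Euclidean algorithm to 54804 and 1783:
54804 = 30·1783 + 1314
1783 = 1·1314 + 469
1314 = 2·469 + 376
469 = 1·376 + 93
376 = 4·93 + 4
93 = 23·4 + 1
4 = 4·1 + 0
The gcd is 1. Working backward:
1 = 93 − 23·4
1 = −23·376 + 93·93
1 = 93·469 − 116·376
1 = −116·1314 + 325·469
1 = 325·1783 − 441·1314
1 = −441·54804 + 13555·1783
So 1783·13555 ≡ 1 (mod 54804).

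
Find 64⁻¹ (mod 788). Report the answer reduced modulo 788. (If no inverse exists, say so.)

Compute gcd(64, 788):
788 = 12·64 + 20
64 = 3·20 + 4
20 = 5·4 + 0
gcd(64, 788) = 4 ≠ 1, so 64 has no multiplicative inverse modulo 788.

no inverse exists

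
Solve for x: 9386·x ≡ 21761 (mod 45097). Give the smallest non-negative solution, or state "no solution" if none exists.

gcd(9386, 45097):
45097 = 4×9386 + 7553
9386 = 1×7553 + 1833
7553 = 4×1833 + 221
1833 = 8×221 + 65
221 = 3×65 + 26
65 = 2×26 + 13
26 = 2×13 + 0
gcd = 13, but 13 ∤ 21761, so the congruence has no solution.

no solution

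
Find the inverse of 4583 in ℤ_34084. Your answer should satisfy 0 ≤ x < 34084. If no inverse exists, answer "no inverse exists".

4135

Extended Euclidean algorithm:
34084 = 7×4583 + 2003
4583 = 2×2003 + 577
2003 = 3×577 + 272
577 = 2×272 + 33
272 = 8×33 + 8
33 = 4×8 + 1
8 = 8×1 + 0
gcd = 1, so the inverse exists. Back-substitute:
1 = 33 − 4·8
1 = −4·272 + 33·33
1 = 33·577 − 70·272
1 = −70·2003 + 243·577
1 = 243·4583 − 556·2003
1 = −556·34084 + 4135·4583
So 4583·4135 ≡ 1 (mod 34084).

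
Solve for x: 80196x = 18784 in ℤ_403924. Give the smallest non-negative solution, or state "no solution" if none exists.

95461

First find gcd(80196, 403924):
403924 = 5·80196 + 2944
80196 = 27·2944 + 708
2944 = 4·708 + 112
708 = 6·112 + 36
112 = 3·36 + 4
36 = 9·4 + 0
gcd = 4 and 4 | 18784, so solutions exist. Divide through by 4: 20049x ≡ 4696 (mod 100981).
Now find 20049⁻¹ mod 100981:
100981 = 5×20049 + 736
20049 = 27×736 + 177
736 = 4×177 + 28
177 = 6×28 + 9
28 = 3×9 + 1
9 = 9×1 + 0
Back-substitute:
1 = 28 − 3·9
1 = −3·177 + 19·28
1 = 19·736 − 79·177
1 = −79·20049 + 2152·736
1 = 2152·100981 − 10839·20049
So 20049·(-10839) ≡ 1 (mod 100981), i.e. 20049⁻¹ ≡ 90142.
Then x ≡ 90142·4696 ≡ 95461 (mod 100981); the smallest non-negative solution is x = 95461.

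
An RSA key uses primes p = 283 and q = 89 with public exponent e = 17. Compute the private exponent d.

18977

φ(n) = (p−1)(q−1) = 282·88 = 24816.
Need d with 17·d ≡ 1 (mod 24816). Apply the extended Euclidean algorithm:
24816 = 1459*17 + 13
17 = 1*13 + 4
13 = 3*4 + 1
4 = 4*1 + 0
Back-substitute:
1 = 13 − 3·4
1 = −3·17 + 4·13
1 = 4·24816 − 5839·17
So 17·(-5839) ≡ 1 (mod 24816), hence d ≡ -5839 ≡ 18977 (mod 24816).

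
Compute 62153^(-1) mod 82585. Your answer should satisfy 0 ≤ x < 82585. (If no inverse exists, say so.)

Run Euclid on (82585, 62153):
82585 = 1×62153 + 20432
62153 = 3×20432 + 857
20432 = 23×857 + 721
857 = 1×721 + 136
721 = 5×136 + 41
136 = 3×41 + 13
41 = 3×13 + 2
13 = 6×2 + 1
2 = 2×1 + 0
The gcd is 1. Working backward:
1 = 13 − 6·2
1 = −6·41 + 19·13
1 = 19·136 − 63·41
1 = −63·721 + 334·136
1 = 334·857 − 397·721
1 = −397·20432 + 9465·857
1 = 9465·62153 − 28792·20432
1 = −28792·82585 + 38257·62153
So 62153·38257 ≡ 1 (mod 82585).

38257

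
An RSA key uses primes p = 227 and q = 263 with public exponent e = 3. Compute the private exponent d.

φ(n) = (p−1)(q−1) = 226·262 = 59212.
Need d with 3·d ≡ 1 (mod 59212). Apply the extended Euclidean algorithm:
59212 = 19737×3 + 1
3 = 3×1 + 0
Back-substitute:
1 = 59212 − 19737·3
So 3·(-19737) ≡ 1 (mod 59212), hence d ≡ -19737 ≡ 39475 (mod 59212).

39475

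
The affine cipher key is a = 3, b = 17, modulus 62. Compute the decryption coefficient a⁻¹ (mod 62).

21

Extended Euclidean algorithm:
62 = 20*3 + 2
3 = 1*2 + 1
2 = 2*1 + 0
gcd = 1, so the inverse exists. Back-substitute:
1 = 3 − 2
1 = −62 + 21·3
So 3·21 ≡ 1 (mod 62).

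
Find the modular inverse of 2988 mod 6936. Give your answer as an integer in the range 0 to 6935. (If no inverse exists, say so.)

no inverse exists

Euclidean algorithm on 6936, 2988:
6936 = 2×2988 + 960
2988 = 3×960 + 108
960 = 8×108 + 96
108 = 1×96 + 12
96 = 8×12 + 0
Since gcd = 12 > 1, 2988 is not a unit mod 6936.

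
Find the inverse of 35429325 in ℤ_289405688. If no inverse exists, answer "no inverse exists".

200229773

gcd(289405688, 35429325) by repeated division:
289405688 = 8*35429325 + 5971088
35429325 = 5*5971088 + 5573885
5971088 = 1*5573885 + 397203
5573885 = 14*397203 + 13043
397203 = 30*13043 + 5913
13043 = 2*5913 + 1217
5913 = 4*1217 + 1045
1217 = 1*1045 + 172
1045 = 6*172 + 13
172 = 13*13 + 3
13 = 4*3 + 1
3 = 3*1 + 0
Since gcd(35429325, 289405688) = 1, back-substitute to write 1 as a combination:
1 = 13 − 4·3
1 = −4·172 + 53·13
1 = 53·1045 − 322·172
1 = −322·1217 + 375·1045
1 = 375·5913 − 1822·1217
1 = −1822·13043 + 4019·5913
1 = 4019·397203 − 122392·13043
1 = −122392·5573885 + 1717507·397203
1 = 1717507·5971088 − 1839899·5573885
1 = −1839899·35429325 + 10917002·5971088
1 = 10917002·289405688 − 89175915·35429325
Thus 35429325·(-89175915) ≡ 1 (mod 289405688); reducing, -89175915 mod 289405688 = 200229773.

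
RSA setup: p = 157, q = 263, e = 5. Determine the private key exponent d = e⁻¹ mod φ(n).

φ(n) = (p−1)(q−1) = 156·262 = 40872.
Need d with 5·d ≡ 1 (mod 40872). Apply the extended Euclidean algorithm:
40872 = 8174·5 + 2
5 = 2·2 + 1
2 = 2·1 + 0
Back-substitute:
1 = 5 − 2·2
1 = −2·40872 + 16349·5
So 5·16349 ≡ 1 (mod 40872), hence d = 16349.

16349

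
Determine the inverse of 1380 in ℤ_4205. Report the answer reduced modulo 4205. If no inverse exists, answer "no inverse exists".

no inverse exists

Euclidean algorithm on 4205, 1380:
4205 = 3×1380 + 65
1380 = 21×65 + 15
65 = 4×15 + 5
15 = 3×5 + 0
The gcd is 5, not 1, hence no inverse exists.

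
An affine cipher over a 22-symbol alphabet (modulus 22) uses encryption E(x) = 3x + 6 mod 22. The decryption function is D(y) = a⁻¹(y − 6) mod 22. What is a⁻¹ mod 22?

Run Euclid on (22, 3):
22 = 7*3 + 1
3 = 3*1 + 0
gcd = 1, so the inverse exists. Back-substitute:
1 = 22 − 7·3
Hence 3⁻¹ ≡ -7 ≡ 15 (mod 22).

15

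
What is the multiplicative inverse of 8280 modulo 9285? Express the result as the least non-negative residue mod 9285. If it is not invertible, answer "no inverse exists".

no inverse exists

Compute gcd(8280, 9285):
9285 = 1×8280 + 1005
8280 = 8×1005 + 240
1005 = 4×240 + 45
240 = 5×45 + 15
45 = 3×15 + 0
The gcd is 15, not 1, hence no inverse exists.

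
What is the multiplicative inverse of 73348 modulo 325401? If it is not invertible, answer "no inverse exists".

gcd(325401, 73348) by repeated division:
325401 = 4·73348 + 32009
73348 = 2·32009 + 9330
32009 = 3·9330 + 4019
9330 = 2·4019 + 1292
4019 = 3·1292 + 143
1292 = 9·143 + 5
143 = 28·5 + 3
5 = 1·3 + 2
3 = 1·2 + 1
2 = 2·1 + 0
gcd = 1, so the inverse exists. Back-substitute:
1 = 3 − 2
1 = −5 + 2·3
1 = 2·143 − 57·5
1 = −57·1292 + 515·143
1 = 515·4019 − 1602·1292
1 = −1602·9330 + 3719·4019
1 = 3719·32009 − 12759·9330
1 = −12759·73348 + 29237·32009
1 = 29237·325401 − 129707·73348
Hence 73348⁻¹ ≡ -129707 ≡ 195694 (mod 325401).

195694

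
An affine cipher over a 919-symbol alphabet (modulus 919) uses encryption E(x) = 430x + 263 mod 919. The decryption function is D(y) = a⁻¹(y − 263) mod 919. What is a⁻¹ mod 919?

109

Apply the Euclidean algorithm to 919 and 430:
919 = 2*430 + 59
430 = 7*59 + 17
59 = 3*17 + 8
17 = 2*8 + 1
8 = 8*1 + 0
gcd = 1, so the inverse exists. Back-substitute:
1 = 17 − 2·8
1 = −2·59 + 7·17
1 = 7·430 − 51·59
1 = −51·919 + 109·430
So 430·109 ≡ 1 (mod 919).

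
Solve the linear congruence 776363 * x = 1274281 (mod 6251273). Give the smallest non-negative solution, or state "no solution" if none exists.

gcd(776363, 6251273):
6251273 = 8*776363 + 40369
776363 = 19*40369 + 9352
40369 = 4*9352 + 2961
9352 = 3*2961 + 469
2961 = 6*469 + 147
469 = 3*147 + 28
147 = 5*28 + 7
28 = 4*7 + 0
gcd = 7, but 7 ∤ 1274281, so the congruence has no solution.

no solution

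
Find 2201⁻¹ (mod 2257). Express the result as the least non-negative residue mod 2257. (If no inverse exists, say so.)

1330

Run Euclid on (2257, 2201):
2257 = 1·2201 + 56
2201 = 39·56 + 17
56 = 3·17 + 5
17 = 3·5 + 2
5 = 2·2 + 1
2 = 2·1 + 0
Since gcd(2201, 2257) = 1, back-substitute to write 1 as a combination:
1 = 5 − 2·2
1 = −2·17 + 7·5
1 = 7·56 − 23·17
1 = −23·2201 + 904·56
1 = 904·2257 − 927·2201
So 2201·(-927) ≡ 1 (mod 2257), and -927 ≡ 1330 (mod 2257).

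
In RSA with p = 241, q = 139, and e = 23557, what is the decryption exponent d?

29293

φ(n) = (p−1)(q−1) = 240·138 = 33120.
Need d with 23557·d ≡ 1 (mod 33120). Apply the extended Euclidean algorithm:
33120 = 1×23557 + 9563
23557 = 2×9563 + 4431
9563 = 2×4431 + 701
4431 = 6×701 + 225
701 = 3×225 + 26
225 = 8×26 + 17
26 = 1×17 + 9
17 = 1×9 + 8
9 = 1×8 + 1
8 = 8×1 + 0
Back-substitute:
1 = 9 − 8
1 = −17 + 2·9
1 = 2·26 − 3·17
1 = −3·225 + 26·26
1 = 26·701 − 81·225
1 = −81·4431 + 512·701
1 = 512·9563 − 1105·4431
1 = −1105·23557 + 2722·9563
1 = 2722·33120 − 3827·23557
So 23557·(-3827) ≡ 1 (mod 33120), hence d ≡ -3827 ≡ 29293 (mod 33120).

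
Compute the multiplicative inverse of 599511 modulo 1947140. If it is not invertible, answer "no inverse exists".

gcd(1947140, 599511) by repeated division:
1947140 = 3*599511 + 148607
599511 = 4*148607 + 5083
148607 = 29*5083 + 1200
5083 = 4*1200 + 283
1200 = 4*283 + 68
283 = 4*68 + 11
68 = 6*11 + 2
11 = 5*2 + 1
2 = 2*1 + 0
The gcd is 1. Working backward:
1 = 11 − 5·2
1 = −5·68 + 31·11
1 = 31·283 − 129·68
1 = −129·1200 + 547·283
1 = 547·5083 − 2317·1200
1 = −2317·148607 + 67740·5083
1 = 67740·599511 − 273277·148607
1 = −273277·1947140 + 887571·599511
So 599511·887571 ≡ 1 (mod 1947140).

887571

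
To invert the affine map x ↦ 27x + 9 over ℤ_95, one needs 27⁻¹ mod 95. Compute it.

gcd(95, 27) by repeated division:
95 = 3×27 + 14
27 = 1×14 + 13
14 = 1×13 + 1
13 = 13×1 + 0
Since gcd(27, 95) = 1, back-substitute to write 1 as a combination:
1 = 14 − 13
1 = −27 + 2·14
1 = 2·95 − 7·27
Thus 27·(-7) ≡ 1 (mod 95); reducing, -7 mod 95 = 88.

88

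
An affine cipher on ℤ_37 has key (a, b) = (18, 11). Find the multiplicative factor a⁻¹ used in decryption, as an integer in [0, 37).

Extended Euclidean algorithm:
37 = 2·18 + 1
18 = 18·1 + 0
Since gcd(18, 37) = 1, back-substitute to write 1 as a combination:
1 = 37 − 2·18
So 18·(-2) ≡ 1 (mod 37), and -2 ≡ 35 (mod 37).

35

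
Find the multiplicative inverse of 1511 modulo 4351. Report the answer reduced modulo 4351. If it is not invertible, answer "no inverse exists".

1028

Run Euclid on (4351, 1511):
4351 = 2·1511 + 1329
1511 = 1·1329 + 182
1329 = 7·182 + 55
182 = 3·55 + 17
55 = 3·17 + 4
17 = 4·4 + 1
4 = 4·1 + 0
gcd = 1, so the inverse exists. Back-substitute:
1 = 17 − 4·4
1 = −4·55 + 13·17
1 = 13·182 − 43·55
1 = −43·1329 + 314·182
1 = 314·1511 − 357·1329
1 = −357·4351 + 1028·1511
So 1511·1028 ≡ 1 (mod 4351).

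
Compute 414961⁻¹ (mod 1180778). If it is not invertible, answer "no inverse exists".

gcd(1180778, 414961) by repeated division:
1180778 = 2·414961 + 350856
414961 = 1·350856 + 64105
350856 = 5·64105 + 30331
64105 = 2·30331 + 3443
30331 = 8·3443 + 2787
3443 = 1·2787 + 656
2787 = 4·656 + 163
656 = 4·163 + 4
163 = 40·4 + 3
4 = 1·3 + 1
3 = 3·1 + 0
Since gcd(414961, 1180778) = 1, back-substitute to write 1 as a combination:
1 = 4 − 3
1 = −163 + 41·4
1 = 41·656 − 165·163
1 = −165·2787 + 701·656
1 = 701·3443 − 866·2787
1 = −866·30331 + 7629·3443
1 = 7629·64105 − 16124·30331
1 = −16124·350856 + 88249·64105
1 = 88249·414961 − 104373·350856
1 = −104373·1180778 + 296995·414961
So 414961·296995 ≡ 1 (mod 1180778).

296995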